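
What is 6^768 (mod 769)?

1

6^1 ≡ 6 (mod 769)
6^2 ≡ 6^2 = 36 ≡ 36 (mod 769)
6^4 ≡ 36^2 = 1296 ≡ 527 (mod 769)
6^8 ≡ 527^2 = 277729 ≡ 120 (mod 769)
6^16 ≡ 120^2 = 14400 ≡ 558 (mod 769)
6^32 ≡ 558^2 = 311364 ≡ 688 (mod 769)
6^64 ≡ 688^2 = 473344 ≡ 409 (mod 769)
6^128 ≡ 409^2 = 167281 ≡ 408 (mod 769)
6^256 ≡ 408^2 = 166464 ≡ 360 (mod 769)
6^512 ≡ 360^2 = 129600 ≡ 408 (mod 769)
768 = 512 + 256 in binary powers of 2.
So 6^768 ≡ 408 · 360 ≡ 1 (mod 769).
Since the result is 1, base 6 gives no evidence that 769 is composite.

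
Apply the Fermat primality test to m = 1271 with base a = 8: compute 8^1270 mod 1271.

8^1 ≡ 8 (mod 1271)
8^2 ≡ 8^2 = 64 ≡ 64 (mod 1271)
8^4 ≡ 64^2 = 4096 ≡ 283 (mod 1271)
8^8 ≡ 283^2 = 80089 ≡ 16 (mod 1271)
8^16 ≡ 16^2 = 256 ≡ 256 (mod 1271)
8^32 ≡ 256^2 = 65536 ≡ 715 (mod 1271)
8^64 ≡ 715^2 = 511225 ≡ 283 (mod 1271)
8^128 ≡ 283^2 = 80089 ≡ 16 (mod 1271)
8^256 ≡ 16^2 = 256 ≡ 256 (mod 1271)
8^512 ≡ 256^2 = 65536 ≡ 715 (mod 1271)
8^1024 ≡ 715^2 = 511225 ≡ 283 (mod 1271)
1270 = 1024 + 128 + 64 + 32 + 16 + 4 + 2 in binary powers of 2.
So 8^1270 ≡ 283 · 16 · 283 · 715 · 256 · 283 · 64 ≡ 1024 (mod 1271).
Since 1024 ≠ 1, base 8 is a Fermat witness: 1271 is composite.

1024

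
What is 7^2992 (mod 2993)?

7^1 ≡ 7 (mod 2993)
7^2 ≡ 7^2 = 49 ≡ 49 (mod 2993)
7^4 ≡ 49^2 = 2401 ≡ 2401 (mod 2993)
7^8 ≡ 2401^2 = 5764801 ≡ 283 (mod 2993)
7^16 ≡ 283^2 = 80089 ≡ 2271 (mod 2993)
7^32 ≡ 2271^2 = 5157441 ≡ 502 (mod 2993)
7^64 ≡ 502^2 = 252004 ≡ 592 (mod 2993)
7^128 ≡ 592^2 = 350464 ≡ 283 (mod 2993)
7^256 ≡ 283^2 = 80089 ≡ 2271 (mod 2993)
7^512 ≡ 2271^2 = 5157441 ≡ 502 (mod 2993)
7^1024 ≡ 502^2 = 252004 ≡ 592 (mod 2993)
7^2048 ≡ 592^2 = 350464 ≡ 283 (mod 2993)
2992 = 2048 + 512 + 256 + 128 + 32 + 16 in binary powers of 2.
So 7^2992 ≡ 283 · 502 · 2271 · 283 · 502 · 2271 ≡ 1322 (mod 2993).
Since 1322 ≠ 1, base 7 is a Fermat witness: 2993 is composite.

1322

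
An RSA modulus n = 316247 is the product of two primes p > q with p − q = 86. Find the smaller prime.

Since p = q + 86, we have 316247 = q(q + 86), so q² + 86q − 316247 = 0.
Discriminant: 86² + 4·316247 = 7396 + 1264988 = 1272384; √1272384 = 1128.
q = (−86 + 1128)/2 = 521, and p = q + 86 = 607.
Check: 521 · 607 = 316247.

521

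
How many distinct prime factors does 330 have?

4

330 = 2 · 165
165 = 3 · 55
55 = 5 · 11
330 = 2 · 3 · 5 · 11, which has 4 distinct prime factors.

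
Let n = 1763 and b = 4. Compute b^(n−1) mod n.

4^1 ≡ 4 (mod 1763)
4^2 ≡ 4^2 = 16 ≡ 16 (mod 1763)
4^4 ≡ 16^2 = 256 ≡ 256 (mod 1763)
4^8 ≡ 256^2 = 65536 ≡ 305 (mod 1763)
4^16 ≡ 305^2 = 93025 ≡ 1349 (mod 1763)
4^32 ≡ 1349^2 = 1819801 ≡ 385 (mod 1763)
4^64 ≡ 385^2 = 148225 ≡ 133 (mod 1763)
4^128 ≡ 133^2 = 17689 ≡ 59 (mod 1763)
4^256 ≡ 59^2 = 3481 ≡ 1718 (mod 1763)
4^512 ≡ 1718^2 = 2951524 ≡ 262 (mod 1763)
4^1024 ≡ 262^2 = 68644 ≡ 1650 (mod 1763)
1762 = 1024 + 512 + 128 + 64 + 32 + 2 in binary powers of 2.
So 4^1762 ≡ 1650 · 262 · 59 · 133 · 385 · 16 ≡ 508 (mod 1763).
Since 508 ≠ 1, base 4 is a Fermat witness: 1763 is composite.

508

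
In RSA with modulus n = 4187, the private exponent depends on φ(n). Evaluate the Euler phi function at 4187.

Factor: 4187 = 53 · 79.
φ(4187) = (53−1) · (79−1) = 52 · 78 = 4056.

4056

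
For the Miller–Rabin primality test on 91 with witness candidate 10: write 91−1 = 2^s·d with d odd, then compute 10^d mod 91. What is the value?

91 − 1 = 90 = 2^1 · 45, so d = 45.
10^1 ≡ 10 (mod 91)
10^2 ≡ 10^2 = 100 ≡ 9 (mod 91)
10^4 ≡ 9^2 = 81 ≡ 81 (mod 91)
10^8 ≡ 81^2 = 6561 ≡ 9 (mod 91)
10^16 ≡ 9^2 = 81 ≡ 81 (mod 91)
10^32 ≡ 81^2 = 6561 ≡ 9 (mod 91)
45 = 32 + 8 + 4 + 1 in binary powers of 2.
So 10^45 ≡ 9 · 9 · 81 · 10 ≡ 90 (mod 91).
Since 10^d ≡ 90 (mod 91), base 10 does not prove 91 composite.

90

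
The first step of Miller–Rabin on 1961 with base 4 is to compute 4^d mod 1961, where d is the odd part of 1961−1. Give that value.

1686

1961 − 1 = 1960 = 2^3 · 245, so d = 245.
4^1 ≡ 4 (mod 1961)
4^2 ≡ 4^2 = 16 ≡ 16 (mod 1961)
4^4 ≡ 16^2 = 256 ≡ 256 (mod 1961)
4^8 ≡ 256^2 = 65536 ≡ 823 (mod 1961)
4^16 ≡ 823^2 = 677329 ≡ 784 (mod 1961)
4^32 ≡ 784^2 = 614656 ≡ 863 (mod 1961)
4^64 ≡ 863^2 = 744769 ≡ 1550 (mod 1961)
4^128 ≡ 1550^2 = 2402500 ≡ 275 (mod 1961)
245 = 128 + 64 + 32 + 16 + 4 + 1 in binary powers of 2.
So 4^245 ≡ 275 · 1550 · 863 · 784 · 256 · 4 ≡ 1686 (mod 1961).
Squaring chain: 1686 → 1107 → 1785; never reaches −1, so base 4 is a Miller–Rabin witness that 1961 is composite.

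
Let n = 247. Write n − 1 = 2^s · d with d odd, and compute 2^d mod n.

247 − 1 = 246 = 2^1 · 123, so d = 123.
2^1 ≡ 2 (mod 247)
2^2 ≡ 2^2 = 4 ≡ 4 (mod 247)
2^4 ≡ 4^2 = 16 ≡ 16 (mod 247)
2^8 ≡ 16^2 = 256 ≡ 9 (mod 247)
2^16 ≡ 9^2 = 81 ≡ 81 (mod 247)
2^32 ≡ 81^2 = 6561 ≡ 139 (mod 247)
2^64 ≡ 139^2 = 19321 ≡ 55 (mod 247)
123 = 64 + 32 + 16 + 8 + 2 + 1 in binary powers of 2.
So 2^123 ≡ 55 · 139 · 81 · 9 · 4 · 2 ≡ 164 (mod 247).
Squaring chain: 164; never reaches −1, so base 2 is a Miller–Rabin witness that 247 is composite.

164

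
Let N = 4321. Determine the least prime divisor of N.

29

4321 is odd.
Digit sum 10, not divisible by 3.
Ends in 1: not divisible by 5.
7: 4321 = 7·617 + 2
11: 4321 = 11·392 + 9
13: 4321 = 13·332 + 5
17: 4321 = 17·254 + 3
19: 4321 = 19·227 + 8
23: 4321 = 23·187 + 20
29: 4321 = 29·149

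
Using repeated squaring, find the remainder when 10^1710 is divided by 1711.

10^1 ≡ 10 (mod 1711)
10^2 ≡ 10^2 = 100 ≡ 100 (mod 1711)
10^4 ≡ 100^2 = 10000 ≡ 1445 (mod 1711)
10^8 ≡ 1445^2 = 2088025 ≡ 605 (mod 1711)
10^16 ≡ 605^2 = 366025 ≡ 1582 (mod 1711)
10^32 ≡ 1582^2 = 2502724 ≡ 1242 (mod 1711)
10^64 ≡ 1242^2 = 1542564 ≡ 953 (mod 1711)
10^128 ≡ 953^2 = 908209 ≡ 1379 (mod 1711)
10^256 ≡ 1379^2 = 1901641 ≡ 720 (mod 1711)
10^512 ≡ 720^2 = 518400 ≡ 1678 (mod 1711)
10^1024 ≡ 1678^2 = 2815684 ≡ 1089 (mod 1711)
1710 = 1024 + 512 + 128 + 32 + 8 + 4 + 2 in binary powers of 2.
So 10^1710 ≡ 1089 · 1678 · 1379 · 1242 · 605 · 1445 · 100 ≡ 1115 (mod 1711).
Since 1115 ≠ 1, base 10 is a Fermat witness: 1711 is composite.

1115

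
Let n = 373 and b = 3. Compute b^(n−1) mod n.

1

3^1 ≡ 3 (mod 373)
3^2 ≡ 3^2 = 9 ≡ 9 (mod 373)
3^4 ≡ 9^2 = 81 ≡ 81 (mod 373)
3^8 ≡ 81^2 = 6561 ≡ 220 (mod 373)
3^16 ≡ 220^2 = 48400 ≡ 283 (mod 373)
3^32 ≡ 283^2 = 80089 ≡ 267 (mod 373)
3^64 ≡ 267^2 = 71289 ≡ 46 (mod 373)
3^128 ≡ 46^2 = 2116 ≡ 251 (mod 373)
3^256 ≡ 251^2 = 63001 ≡ 337 (mod 373)
372 = 256 + 64 + 32 + 16 + 4 in binary powers of 2.
So 3^372 ≡ 337 · 46 · 267 · 283 · 81 ≡ 1 (mod 373).
Since the result is 1, base 3 gives no evidence that 373 is composite.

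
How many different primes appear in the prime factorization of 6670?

6670 = 2 · 3335
3335 = 5 · 667
667 = 23 · 29
6670 = 2 · 5 · 23 · 29, which has 4 distinct prime factors.

4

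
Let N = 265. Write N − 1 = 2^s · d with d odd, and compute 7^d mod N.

265 − 1 = 264 = 2^3 · 33, so d = 33.
7^1 ≡ 7 (mod 265)
7^2 ≡ 7^2 = 49 ≡ 49 (mod 265)
7^4 ≡ 49^2 = 2401 ≡ 16 (mod 265)
7^8 ≡ 16^2 = 256 ≡ 256 (mod 265)
7^16 ≡ 256^2 = 65536 ≡ 81 (mod 265)
7^32 ≡ 81^2 = 6561 ≡ 201 (mod 265)
33 = 32 + 1 in binary powers of 2.
So 7^33 ≡ 201 · 7 ≡ 82 (mod 265).
Squaring chain: 82 → 99 → 261; never reaches −1, so base 7 is a Miller–Rabin witness that 265 is composite.

82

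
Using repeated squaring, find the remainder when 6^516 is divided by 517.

6^1 ≡ 6 (mod 517)
6^2 ≡ 6^2 = 36 ≡ 36 (mod 517)
6^4 ≡ 36^2 = 1296 ≡ 262 (mod 517)
6^8 ≡ 262^2 = 68644 ≡ 400 (mod 517)
6^16 ≡ 400^2 = 160000 ≡ 247 (mod 517)
6^32 ≡ 247^2 = 61009 ≡ 3 (mod 517)
6^64 ≡ 3^2 = 9 ≡ 9 (mod 517)
6^128 ≡ 9^2 = 81 ≡ 81 (mod 517)
6^256 ≡ 81^2 = 6561 ≡ 357 (mod 517)
6^512 ≡ 357^2 = 127449 ≡ 267 (mod 517)
516 = 512 + 4 in binary powers of 2.
So 6^516 ≡ 267 · 262 ≡ 159 (mod 517).
Since 159 ≠ 1, base 6 is a Fermat witness: 517 is composite.

159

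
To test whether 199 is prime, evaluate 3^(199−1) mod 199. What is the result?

1

3^1 ≡ 3 (mod 199)
3^2 ≡ 3^2 = 9 ≡ 9 (mod 199)
3^4 ≡ 9^2 = 81 ≡ 81 (mod 199)
3^8 ≡ 81^2 = 6561 ≡ 193 (mod 199)
3^16 ≡ 193^2 = 37249 ≡ 36 (mod 199)
3^32 ≡ 36^2 = 1296 ≡ 102 (mod 199)
3^64 ≡ 102^2 = 10404 ≡ 56 (mod 199)
3^128 ≡ 56^2 = 3136 ≡ 151 (mod 199)
198 = 128 + 64 + 4 + 2 in binary powers of 2.
So 3^198 ≡ 151 · 56 · 81 · 9 ≡ 1 (mod 199).
Since the result is 1, base 3 gives no evidence that 199 is composite.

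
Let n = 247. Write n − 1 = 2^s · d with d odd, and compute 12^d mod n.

246

247 − 1 = 246 = 2^1 · 123, so d = 123.
12^1 ≡ 12 (mod 247)
12^2 ≡ 12^2 = 144 ≡ 144 (mod 247)
12^4 ≡ 144^2 = 20736 ≡ 235 (mod 247)
12^8 ≡ 235^2 = 55225 ≡ 144 (mod 247)
12^16 ≡ 144^2 = 20736 ≡ 235 (mod 247)
12^32 ≡ 235^2 = 55225 ≡ 144 (mod 247)
12^64 ≡ 144^2 = 20736 ≡ 235 (mod 247)
123 = 64 + 32 + 16 + 8 + 2 + 1 in binary powers of 2.
So 12^123 ≡ 235 · 144 · 235 · 144 · 144 · 12 ≡ 246 (mod 247).
Since 12^d ≡ 246 (mod 247), base 12 does not prove 247 composite.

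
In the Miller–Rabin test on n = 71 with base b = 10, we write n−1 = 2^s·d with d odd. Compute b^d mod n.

1

71 − 1 = 70 = 2^1 · 35, so d = 35.
10^1 ≡ 10 (mod 71)
10^2 ≡ 10^2 = 100 ≡ 29 (mod 71)
10^4 ≡ 29^2 = 841 ≡ 60 (mod 71)
10^8 ≡ 60^2 = 3600 ≡ 50 (mod 71)
10^16 ≡ 50^2 = 2500 ≡ 15 (mod 71)
10^32 ≡ 15^2 = 225 ≡ 12 (mod 71)
35 = 32 + 2 + 1 in binary powers of 2.
So 10^35 ≡ 12 · 29 · 10 ≡ 1 (mod 71).
Since 10^d ≡ 1 (mod 71), base 10 does not prove 71 composite.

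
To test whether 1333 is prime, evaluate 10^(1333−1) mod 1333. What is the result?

686

10^1 ≡ 10 (mod 1333)
10^2 ≡ 10^2 = 100 ≡ 100 (mod 1333)
10^4 ≡ 100^2 = 10000 ≡ 669 (mod 1333)
10^8 ≡ 669^2 = 447561 ≡ 1006 (mod 1333)
10^16 ≡ 1006^2 = 1012036 ≡ 289 (mod 1333)
10^32 ≡ 289^2 = 83521 ≡ 875 (mod 1333)
10^64 ≡ 875^2 = 765625 ≡ 483 (mod 1333)
10^128 ≡ 483^2 = 233289 ≡ 14 (mod 1333)
10^256 ≡ 14^2 = 196 ≡ 196 (mod 1333)
10^512 ≡ 196^2 = 38416 ≡ 1092 (mod 1333)
10^1024 ≡ 1092^2 = 1192464 ≡ 762 (mod 1333)
1332 = 1024 + 256 + 32 + 16 + 4 in binary powers of 2.
So 10^1332 ≡ 762 · 196 · 875 · 289 · 669 ≡ 686 (mod 1333).
Since 686 ≠ 1, base 10 is a Fermat witness: 1333 is composite.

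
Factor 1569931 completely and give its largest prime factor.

59

1569931 = 11 · 142721
142721 = 41 · 3481
3481 = 59 · 59
59 = 59 · 1
So 1569931 = 11 · 41 · 59^2; the largest prime factor is 59.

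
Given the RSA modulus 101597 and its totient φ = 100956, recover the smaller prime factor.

283

φ(n) = (p−1)(q−1) = n − (p+q) + 1, so p + q = 101597 − 100956 + 1 = 642.
p and q are the roots of t² − 642t + 101597 = 0.
Discriminant: 642² − 4·101597 = 412164 − 406388 = 5776; √5776 = 76.
q = (642 − 76)/2 = 283, p = (642 + 76)/2 = 359.
Check: 283 · 359 = 101597.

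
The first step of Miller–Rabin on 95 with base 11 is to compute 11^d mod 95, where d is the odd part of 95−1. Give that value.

95 − 1 = 94 = 2^1 · 47, so d = 47.
11^1 ≡ 11 (mod 95)
11^2 ≡ 11^2 = 121 ≡ 26 (mod 95)
11^4 ≡ 26^2 = 676 ≡ 11 (mod 95)
11^8 ≡ 11^2 = 121 ≡ 26 (mod 95)
11^16 ≡ 26^2 = 676 ≡ 11 (mod 95)
11^32 ≡ 11^2 = 121 ≡ 26 (mod 95)
47 = 32 + 8 + 4 + 2 + 1 in binary powers of 2.
So 11^47 ≡ 26 · 26 · 11 · 26 · 11 ≡ 26 (mod 95).
Squaring chain: 26; never reaches −1, so base 11 is a Miller–Rabin witness that 95 is composite.

26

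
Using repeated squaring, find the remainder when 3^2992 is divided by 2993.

1395

3^1 ≡ 3 (mod 2993)
3^2 ≡ 3^2 = 9 ≡ 9 (mod 2993)
3^4 ≡ 9^2 = 81 ≡ 81 (mod 2993)
3^8 ≡ 81^2 = 6561 ≡ 575 (mod 2993)
3^16 ≡ 575^2 = 330625 ≡ 1395 (mod 2993)
3^32 ≡ 1395^2 = 1946025 ≡ 575 (mod 2993)
3^64 ≡ 575^2 = 330625 ≡ 1395 (mod 2993)
3^128 ≡ 1395^2 = 1946025 ≡ 575 (mod 2993)
3^256 ≡ 575^2 = 330625 ≡ 1395 (mod 2993)
3^512 ≡ 1395^2 = 1946025 ≡ 575 (mod 2993)
3^1024 ≡ 575^2 = 330625 ≡ 1395 (mod 2993)
3^2048 ≡ 1395^2 = 1946025 ≡ 575 (mod 2993)
2992 = 2048 + 512 + 256 + 128 + 32 + 16 in binary powers of 2.
So 3^2992 ≡ 575 · 575 · 1395 · 575 · 575 · 1395 ≡ 1395 (mod 2993).
Since 1395 ≠ 1, base 3 is a Fermat witness: 2993 is composite.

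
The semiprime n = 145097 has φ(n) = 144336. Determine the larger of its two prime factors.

φ(n) = (p−1)(q−1) = n − (p+q) + 1, so p + q = 145097 − 144336 + 1 = 762.
p and q are the roots of t² − 762t + 145097 = 0.
Discriminant: 762² − 4·145097 = 580644 − 580388 = 256; √256 = 16.
q = (762 − 16)/2 = 373, p = (762 + 16)/2 = 389.
Check: 373 · 389 = 145097.

389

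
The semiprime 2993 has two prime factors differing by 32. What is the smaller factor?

41

Since p = q + 32, we have 2993 = q(q + 32), so q² + 32q − 2993 = 0.
Discriminant: 32² + 4·2993 = 1024 + 11972 = 12996; √12996 = 114.
q = (−32 + 114)/2 = 41, and p = q + 32 = 73.
Check: 41 · 73 = 2993.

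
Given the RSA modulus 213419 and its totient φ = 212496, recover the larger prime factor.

467

φ(n) = (p−1)(q−1) = n − (p+q) + 1, so p + q = 213419 − 212496 + 1 = 924.
p and q are the roots of t² − 924t + 213419 = 0.
Discriminant: 924² − 4·213419 = 853776 − 853676 = 100; √100 = 10.
q = (924 − 10)/2 = 457, p = (924 + 10)/2 = 467.
Check: 457 · 467 = 213419.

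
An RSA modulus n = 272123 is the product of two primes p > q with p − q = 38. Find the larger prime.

Since p = q + 38, we have 272123 = q(q + 38), so q² + 38q − 272123 = 0.
Discriminant: 38² + 4·272123 = 1444 + 1088492 = 1089936; √1089936 = 1044.
q = (−38 + 1044)/2 = 503, and p = q + 38 = 541.
Check: 503 · 541 = 272123.

541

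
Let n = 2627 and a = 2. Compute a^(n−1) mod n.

2^1 ≡ 2 (mod 2627)
2^2 ≡ 2^2 = 4 ≡ 4 (mod 2627)
2^4 ≡ 4^2 = 16 ≡ 16 (mod 2627)
2^8 ≡ 16^2 = 256 ≡ 256 (mod 2627)
2^16 ≡ 256^2 = 65536 ≡ 2488 (mod 2627)
2^32 ≡ 2488^2 = 6190144 ≡ 932 (mod 2627)
2^64 ≡ 932^2 = 868624 ≡ 1714 (mod 2627)
2^128 ≡ 1714^2 = 2937796 ≡ 810 (mod 2627)
2^256 ≡ 810^2 = 656100 ≡ 1977 (mod 2627)
2^512 ≡ 1977^2 = 3908529 ≡ 2180 (mod 2627)
2^1024 ≡ 2180^2 = 4752400 ≡ 157 (mod 2627)
2^2048 ≡ 157^2 = 24649 ≡ 1006 (mod 2627)
2626 = 2048 + 512 + 64 + 2 in binary powers of 2.
So 2^2626 ≡ 1006 · 2180 · 1714 · 4 ≡ 1138 (mod 2627).
Since 1138 ≠ 1, base 2 is a Fermat witness: 2627 is composite.

1138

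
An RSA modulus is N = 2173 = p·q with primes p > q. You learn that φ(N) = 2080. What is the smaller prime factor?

φ(n) = (p−1)(q−1) = n − (p+q) + 1, so p + q = 2173 − 2080 + 1 = 94.
p and q are the roots of t² − 94t + 2173 = 0.
Discriminant: 94² − 4·2173 = 8836 − 8692 = 144; √144 = 12.
q = (94 − 12)/2 = 41, p = (94 + 12)/2 = 53.
Check: 41 · 53 = 2173.

41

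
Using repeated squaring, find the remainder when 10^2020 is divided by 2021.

1615

10^1 ≡ 10 (mod 2021)
10^2 ≡ 10^2 = 100 ≡ 100 (mod 2021)
10^4 ≡ 100^2 = 10000 ≡ 1916 (mod 2021)
10^8 ≡ 1916^2 = 3671056 ≡ 920 (mod 2021)
10^16 ≡ 920^2 = 846400 ≡ 1622 (mod 2021)
10^32 ≡ 1622^2 = 2630884 ≡ 1563 (mod 2021)
10^64 ≡ 1563^2 = 2442969 ≡ 1601 (mod 2021)
10^128 ≡ 1601^2 = 2563201 ≡ 573 (mod 2021)
10^256 ≡ 573^2 = 328329 ≡ 927 (mod 2021)
10^512 ≡ 927^2 = 859329 ≡ 404 (mod 2021)
10^1024 ≡ 404^2 = 163216 ≡ 1536 (mod 2021)
2020 = 1024 + 512 + 256 + 128 + 64 + 32 + 4 in binary powers of 2.
So 10^2020 ≡ 1536 · 404 · 927 · 573 · 1601 · 1563 · 1916 ≡ 1615 (mod 2021).
Since 1615 ≠ 1, base 10 is a Fermat witness: 2021 is composite.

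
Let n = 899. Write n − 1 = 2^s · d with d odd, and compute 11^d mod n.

823

899 − 1 = 898 = 2^1 · 449, so d = 449.
11^1 ≡ 11 (mod 899)
11^2 ≡ 11^2 = 121 ≡ 121 (mod 899)
11^4 ≡ 121^2 = 14641 ≡ 257 (mod 899)
11^8 ≡ 257^2 = 66049 ≡ 422 (mod 899)
11^16 ≡ 422^2 = 178084 ≡ 82 (mod 899)
11^32 ≡ 82^2 = 6724 ≡ 431 (mod 899)
11^64 ≡ 431^2 = 185761 ≡ 567 (mod 899)
11^128 ≡ 567^2 = 321489 ≡ 546 (mod 899)
11^256 ≡ 546^2 = 298116 ≡ 547 (mod 899)
449 = 256 + 128 + 64 + 1 in binary powers of 2.
So 11^449 ≡ 547 · 546 · 567 · 11 ≡ 823 (mod 899).
Squaring chain: 823; never reaches −1, so base 11 is a Miller–Rabin witness that 899 is composite.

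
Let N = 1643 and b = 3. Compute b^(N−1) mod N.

820

3^1 ≡ 3 (mod 1643)
3^2 ≡ 3^2 = 9 ≡ 9 (mod 1643)
3^4 ≡ 9^2 = 81 ≡ 81 (mod 1643)
3^8 ≡ 81^2 = 6561 ≡ 1632 (mod 1643)
3^16 ≡ 1632^2 = 2663424 ≡ 121 (mod 1643)
3^32 ≡ 121^2 = 14641 ≡ 1497 (mod 1643)
3^64 ≡ 1497^2 = 2241009 ≡ 1600 (mod 1643)
3^128 ≡ 1600^2 = 2560000 ≡ 206 (mod 1643)
3^256 ≡ 206^2 = 42436 ≡ 1361 (mod 1643)
3^512 ≡ 1361^2 = 1852321 ≡ 660 (mod 1643)
3^1024 ≡ 660^2 = 435600 ≡ 205 (mod 1643)
1642 = 1024 + 512 + 64 + 32 + 8 + 2 in binary powers of 2.
So 3^1642 ≡ 205 · 660 · 1600 · 1497 · 1632 · 9 ≡ 820 (mod 1643).
Since 820 ≠ 1, base 3 is a Fermat witness: 1643 is composite.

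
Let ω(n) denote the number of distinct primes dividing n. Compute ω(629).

2

629 = 17 · 37
629 = 17 · 37, which has 2 distinct prime factors.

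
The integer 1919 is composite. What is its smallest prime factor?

19

1919 is odd.
Digit sum 20, not divisible by 3.
Ends in 9: not divisible by 5.
7: 1919 = 7·274 + 1
11: 1919 = 11·174 + 5
13: 1919 = 13·147 + 8
17: 1919 = 17·112 + 15
19: 1919 = 19·101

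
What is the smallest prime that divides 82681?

82681 is odd.
Digit sum 25, not divisible by 3.
Ends in 1: not divisible by 5.
7: 82681 = 7·11811 + 4
11: 82681 = 11·7516 + 5
13: 82681 = 13·6360 + 1
17: 82681 = 17·4863 + 10
19: 82681 = 19·4351 + 12
23: 82681 = 23·3594 + 19
29: 82681 = 29·2851 + 2
31: 82681 = 31·2667 + 4
37: 82681 = 37·2234 + 23
41: 82681 = 41·2016 + 25
43: 82681 = 43·1922 + 35
47: 82681 = 47·1759 + 8
53: 82681 = 53·1560 + 1
59: 82681 = 59·1401 + 22
61: 82681 = 61·1355 + 26
67: 82681 = 67·1234 + 3
71: 82681 = 71·1164 + 37
73: 82681 = 73·1132 + 45
79: 82681 = 79·1046 + 47
83: 82681 = 83·996 + 13
89: 82681 = 89·929

89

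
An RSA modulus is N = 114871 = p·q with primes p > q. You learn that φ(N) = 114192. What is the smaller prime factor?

φ(n) = (p−1)(q−1) = n − (p+q) + 1, so p + q = 114871 − 114192 + 1 = 680.
p and q are the roots of t² − 680t + 114871 = 0.
Discriminant: 680² − 4·114871 = 462400 − 459484 = 2916; √2916 = 54.
q = (680 − 54)/2 = 313, p = (680 + 54)/2 = 367.
Check: 313 · 367 = 114871.

313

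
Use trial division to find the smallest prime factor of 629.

17

629 is odd.
Digit sum 17, not divisible by 3.
Ends in 9: not divisible by 5.
7: 629 = 7·89 + 6
11: 629 = 11·57 + 2
13: 629 = 13·48 + 5
17: 629 = 17·37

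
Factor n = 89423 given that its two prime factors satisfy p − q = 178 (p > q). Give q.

Since p = q + 178, we have 89423 = q(q + 178), so q² + 178q − 89423 = 0.
Discriminant: 178² + 4·89423 = 31684 + 357692 = 389376; √389376 = 624.
q = (−178 + 624)/2 = 223, and p = q + 178 = 401.
Check: 223 · 401 = 89423.

223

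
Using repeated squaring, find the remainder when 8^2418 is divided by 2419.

8^1 ≡ 8 (mod 2419)
8^2 ≡ 8^2 = 64 ≡ 64 (mod 2419)
8^4 ≡ 64^2 = 4096 ≡ 1677 (mod 2419)
8^8 ≡ 1677^2 = 2812329 ≡ 1451 (mod 2419)
8^16 ≡ 1451^2 = 2105401 ≡ 871 (mod 2419)
8^32 ≡ 871^2 = 758641 ≡ 1494 (mod 2419)
8^64 ≡ 1494^2 = 2232036 ≡ 1718 (mod 2419)
8^128 ≡ 1718^2 = 2951524 ≡ 344 (mod 2419)
8^256 ≡ 344^2 = 118336 ≡ 2224 (mod 2419)
8^512 ≡ 2224^2 = 4946176 ≡ 1740 (mod 2419)
8^1024 ≡ 1740^2 = 3027600 ≡ 1431 (mod 2419)
8^2048 ≡ 1431^2 = 2047761 ≡ 1287 (mod 2419)
2418 = 2048 + 256 + 64 + 32 + 16 + 2 in binary powers of 2.
So 8^2418 ≡ 1287 · 2224 · 1718 · 1494 · 871 · 64 ≡ 1255 (mod 2419).
Since 1255 ≠ 1, base 8 is a Fermat witness: 2419 is composite.

1255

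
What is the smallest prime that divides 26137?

59

26137 is odd.
Digit sum 19, not divisible by 3.
Ends in 7: not divisible by 5.
7: 26137 = 7·3733 + 6
11: 26137 = 11·2376 + 1
13: 26137 = 13·2010 + 7
17: 26137 = 17·1537 + 8
19: 26137 = 19·1375 + 12
23: 26137 = 23·1136 + 9
29: 26137 = 29·901 + 8
31: 26137 = 31·843 + 4
37: 26137 = 37·706 + 15
41: 26137 = 41·637 + 20
43: 26137 = 43·607 + 36
47: 26137 = 47·556 + 5
53: 26137 = 53·493 + 8
59: 26137 = 59·443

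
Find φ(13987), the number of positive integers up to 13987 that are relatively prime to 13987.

Factor: 13987 = 71 · 197.
φ(13987) = (71−1) · (197−1) = 70 · 196 = 13720.

13720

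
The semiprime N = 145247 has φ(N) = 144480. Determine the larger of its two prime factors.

φ(n) = (p−1)(q−1) = n − (p+q) + 1, so p + q = 145247 − 144480 + 1 = 768.
p and q are the roots of t² − 768t + 145247 = 0.
Discriminant: 768² − 4·145247 = 589824 − 580988 = 8836; √8836 = 94.
q = (768 − 94)/2 = 337, p = (768 + 94)/2 = 431.
Check: 337 · 431 = 145247.

431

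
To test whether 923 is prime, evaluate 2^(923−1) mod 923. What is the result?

49

2^1 ≡ 2 (mod 923)
2^2 ≡ 2^2 = 4 ≡ 4 (mod 923)
2^4 ≡ 4^2 = 16 ≡ 16 (mod 923)
2^8 ≡ 16^2 = 256 ≡ 256 (mod 923)
2^16 ≡ 256^2 = 65536 ≡ 3 (mod 923)
2^32 ≡ 3^2 = 9 ≡ 9 (mod 923)
2^64 ≡ 9^2 = 81 ≡ 81 (mod 923)
2^128 ≡ 81^2 = 6561 ≡ 100 (mod 923)
2^256 ≡ 100^2 = 10000 ≡ 770 (mod 923)
2^512 ≡ 770^2 = 592900 ≡ 334 (mod 923)
922 = 512 + 256 + 128 + 16 + 8 + 2 in binary powers of 2.
So 2^922 ≡ 334 · 770 · 100 · 3 · 256 · 4 ≡ 49 (mod 923).
Since 49 ≠ 1, base 2 is a Fermat witness: 923 is composite.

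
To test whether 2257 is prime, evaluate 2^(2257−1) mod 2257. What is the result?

2193

2^1 ≡ 2 (mod 2257)
2^2 ≡ 2^2 = 4 ≡ 4 (mod 2257)
2^4 ≡ 4^2 = 16 ≡ 16 (mod 2257)
2^8 ≡ 16^2 = 256 ≡ 256 (mod 2257)
2^16 ≡ 256^2 = 65536 ≡ 83 (mod 2257)
2^32 ≡ 83^2 = 6889 ≡ 118 (mod 2257)
2^64 ≡ 118^2 = 13924 ≡ 382 (mod 2257)
2^128 ≡ 382^2 = 145924 ≡ 1476 (mod 2257)
2^256 ≡ 1476^2 = 2178576 ≡ 571 (mod 2257)
2^512 ≡ 571^2 = 326041 ≡ 1033 (mod 2257)
2^1024 ≡ 1033^2 = 1067089 ≡ 1785 (mod 2257)
2^2048 ≡ 1785^2 = 3186225 ≡ 1598 (mod 2257)
2256 = 2048 + 128 + 64 + 16 in binary powers of 2.
So 2^2256 ≡ 1598 · 1476 · 382 · 83 ≡ 2193 (mod 2257).
Since 2193 ≠ 1, base 2 is a Fermat witness: 2257 is composite.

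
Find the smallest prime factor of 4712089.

4712089 is odd.
Digit sum 31, not divisible by 3.
Ends in 9: not divisible by 5.
7: 4712089 = 7·673155 + 4
11: 4712089 = 11·428371 + 8
13: 4712089 = 13·362468 + 5
17: 4712089 = 17·277181 + 12
19: 4712089 = 19·248004 + 13
23: 4712089 = 23·204873 + 10
29: 4712089 = 29·162485 + 24
31: 4712089 = 31·152002 + 27
37: 4712089 = 37·127353 + 28
41: 4712089 = 41·114929

41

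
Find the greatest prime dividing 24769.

47

24769 = 17 · 1457
1457 = 31 · 47
47 is prime.
So 24769 = 17 · 31 · 47; the largest prime factor is 47.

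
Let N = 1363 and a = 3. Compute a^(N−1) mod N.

3^1 ≡ 3 (mod 1363)
3^2 ≡ 3^2 = 9 ≡ 9 (mod 1363)
3^4 ≡ 9^2 = 81 ≡ 81 (mod 1363)
3^8 ≡ 81^2 = 6561 ≡ 1109 (mod 1363)
3^16 ≡ 1109^2 = 1229881 ≡ 455 (mod 1363)
3^32 ≡ 455^2 = 207025 ≡ 1212 (mod 1363)
3^64 ≡ 1212^2 = 1468944 ≡ 993 (mod 1363)
3^128 ≡ 993^2 = 986049 ≡ 600 (mod 1363)
3^256 ≡ 600^2 = 360000 ≡ 168 (mod 1363)
3^512 ≡ 168^2 = 28224 ≡ 964 (mod 1363)
3^1024 ≡ 964^2 = 929296 ≡ 1093 (mod 1363)
1362 = 1024 + 256 + 64 + 16 + 2 in binary powers of 2.
So 3^1362 ≡ 1093 · 168 · 993 · 455 · 9 ≡ 760 (mod 1363).
Since 760 ≠ 1, base 3 is a Fermat witness: 1363 is composite.

760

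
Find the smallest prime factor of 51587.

51587 is odd.
Digit sum 26, not divisible by 3.
Ends in 7: not divisible by 5.
7: 51587 = 7·7369 + 4
11: 51587 = 11·4689 + 8
13: 51587 = 13·3968 + 3
17: 51587 = 17·3034 + 9
19: 51587 = 19·2715 + 2
23: 51587 = 23·2242 + 21
29: 51587 = 29·1778 + 25
31: 51587 = 31·1664 + 3
37: 51587 = 37·1394 + 9
41: 51587 = 41·1258 + 9
43: 51587 = 43·1199 + 30
47: 51587 = 47·1097 + 28
53: 51587 = 53·973 + 18
59: 51587 = 59·874 + 21
61: 51587 = 61·845 + 42
67: 51587 = 67·769 + 64
71: 51587 = 71·726 + 41
73: 51587 = 73·706 + 49
79: 51587 = 79·653

79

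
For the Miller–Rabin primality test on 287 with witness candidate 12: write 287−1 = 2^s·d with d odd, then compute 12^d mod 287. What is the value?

287 − 1 = 286 = 2^1 · 143, so d = 143.
12^1 ≡ 12 (mod 287)
12^2 ≡ 12^2 = 144 ≡ 144 (mod 287)
12^4 ≡ 144^2 = 20736 ≡ 72 (mod 287)
12^8 ≡ 72^2 = 5184 ≡ 18 (mod 287)
12^16 ≡ 18^2 = 324 ≡ 37 (mod 287)
12^32 ≡ 37^2 = 1369 ≡ 221 (mod 287)
12^64 ≡ 221^2 = 48841 ≡ 51 (mod 287)
12^128 ≡ 51^2 = 2601 ≡ 18 (mod 287)
143 = 128 + 8 + 4 + 2 + 1 in binary powers of 2.
So 12^143 ≡ 18 · 18 · 72 · 144 · 12 ≡ 199 (mod 287).
Squaring chain: 199; never reaches −1, so base 12 is a Miller–Rabin witness that 287 is composite.

199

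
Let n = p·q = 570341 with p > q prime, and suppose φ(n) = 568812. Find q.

643

φ(n) = (p−1)(q−1) = n − (p+q) + 1, so p + q = 570341 − 568812 + 1 = 1530.
p and q are the roots of t² − 1530t + 570341 = 0.
Discriminant: 1530² − 4·570341 = 2340900 − 2281364 = 59536; √59536 = 244.
q = (1530 − 244)/2 = 643, p = (1530 + 244)/2 = 887.
Check: 643 · 887 = 570341.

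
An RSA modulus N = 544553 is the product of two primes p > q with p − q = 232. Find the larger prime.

Since p = q + 232, we have 544553 = q(q + 232), so q² + 232q − 544553 = 0.
Discriminant: 232² + 4·544553 = 53824 + 2178212 = 2232036; √2232036 = 1494.
q = (−232 + 1494)/2 = 631, and p = q + 232 = 863.
Check: 631 · 863 = 544553.

863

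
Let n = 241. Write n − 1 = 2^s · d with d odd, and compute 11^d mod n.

241 − 1 = 240 = 2^4 · 15, so d = 15.
11^1 ≡ 11 (mod 241)
11^2 ≡ 11^2 = 121 ≡ 121 (mod 241)
11^4 ≡ 121^2 = 14641 ≡ 181 (mod 241)
11^8 ≡ 181^2 = 32761 ≡ 226 (mod 241)
15 = 8 + 4 + 2 + 1 in binary powers of 2.
So 11^15 ≡ 226 · 181 · 121 · 11 ≡ 130 (mod 241).
Squaring chain: 130 → 30 → 177 → 240; reaches −1, so base 11 does not prove 241 composite.

130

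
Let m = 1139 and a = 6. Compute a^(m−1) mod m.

6^1 ≡ 6 (mod 1139)
6^2 ≡ 6^2 = 36 ≡ 36 (mod 1139)
6^4 ≡ 36^2 = 1296 ≡ 157 (mod 1139)
6^8 ≡ 157^2 = 24649 ≡ 730 (mod 1139)
6^16 ≡ 730^2 = 532900 ≡ 987 (mod 1139)
6^32 ≡ 987^2 = 974169 ≡ 324 (mod 1139)
6^64 ≡ 324^2 = 104976 ≡ 188 (mod 1139)
6^128 ≡ 188^2 = 35344 ≡ 35 (mod 1139)
6^256 ≡ 35^2 = 1225 ≡ 86 (mod 1139)
6^512 ≡ 86^2 = 7396 ≡ 562 (mod 1139)
6^1024 ≡ 562^2 = 315844 ≡ 341 (mod 1139)
1138 = 1024 + 64 + 32 + 16 + 2 in binary powers of 2.
So 6^1138 ≡ 341 · 188 · 324 · 987 · 36 ≡ 920 (mod 1139).
Since 920 ≠ 1, base 6 is a Fermat witness: 1139 is composite.

920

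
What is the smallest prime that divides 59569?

59569 is odd.
Digit sum 34, not divisible by 3.
Ends in 9: not divisible by 5.
7: 59569 = 7·8509 + 6
11: 59569 = 11·5415 + 4
13: 59569 = 13·4582 + 3
17: 59569 = 17·3504 + 1
19: 59569 = 19·3135 + 4
23: 59569 = 23·2589 + 22
29: 59569 = 29·2054 + 3
31: 59569 = 31·1921 + 18
37: 59569 = 37·1609 + 36
41: 59569 = 41·1452 + 37
43: 59569 = 43·1385 + 14
47: 59569 = 47·1267 + 20
53: 59569 = 53·1123 + 50
59: 59569 = 59·1009 + 38
61: 59569 = 61·976 + 33
67: 59569 = 67·889 + 6
71: 59569 = 71·839

71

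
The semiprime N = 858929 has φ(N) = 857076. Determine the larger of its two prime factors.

947

φ(n) = (p−1)(q−1) = n − (p+q) + 1, so p + q = 858929 − 857076 + 1 = 1854.
p and q are the roots of t² − 1854t + 858929 = 0.
Discriminant: 1854² − 4·858929 = 3437316 − 3435716 = 1600; √1600 = 40.
q = (1854 − 40)/2 = 907, p = (1854 + 40)/2 = 947.
Check: 907 · 947 = 858929.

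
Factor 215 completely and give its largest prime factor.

43

215 = 5 · 43
43 is prime.
So 215 = 5 · 43; the largest prime factor is 43.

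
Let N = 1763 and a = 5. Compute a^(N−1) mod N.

5^1 ≡ 5 (mod 1763)
5^2 ≡ 5^2 = 25 ≡ 25 (mod 1763)
5^4 ≡ 25^2 = 625 ≡ 625 (mod 1763)
5^8 ≡ 625^2 = 390625 ≡ 1002 (mod 1763)
5^16 ≡ 1002^2 = 1004004 ≡ 857 (mod 1763)
5^32 ≡ 857^2 = 734449 ≡ 1041 (mod 1763)
5^64 ≡ 1041^2 = 1083681 ≡ 1199 (mod 1763)
5^128 ≡ 1199^2 = 1437601 ≡ 756 (mod 1763)
5^256 ≡ 756^2 = 571536 ≡ 324 (mod 1763)
5^512 ≡ 324^2 = 104976 ≡ 959 (mod 1763)
5^1024 ≡ 959^2 = 919681 ≡ 1158 (mod 1763)
1762 = 1024 + 512 + 128 + 64 + 32 + 2 in binary powers of 2.
So 5^1762 ≡ 1158 · 959 · 756 · 1199 · 1041 · 25 ≡ 1665 (mod 1763).
Since 1665 ≠ 1, base 5 is a Fermat witness: 1763 is composite.

1665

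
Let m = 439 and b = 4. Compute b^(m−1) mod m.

4^1 ≡ 4 (mod 439)
4^2 ≡ 4^2 = 16 ≡ 16 (mod 439)
4^4 ≡ 16^2 = 256 ≡ 256 (mod 439)
4^8 ≡ 256^2 = 65536 ≡ 125 (mod 439)
4^16 ≡ 125^2 = 15625 ≡ 260 (mod 439)
4^32 ≡ 260^2 = 67600 ≡ 433 (mod 439)
4^64 ≡ 433^2 = 187489 ≡ 36 (mod 439)
4^128 ≡ 36^2 = 1296 ≡ 418 (mod 439)
4^256 ≡ 418^2 = 174724 ≡ 2 (mod 439)
438 = 256 + 128 + 32 + 16 + 4 + 2 in binary powers of 2.
So 4^438 ≡ 2 · 418 · 433 · 260 · 256 · 16 ≡ 1 (mod 439).
Since the result is 1, base 4 gives no evidence that 439 is composite.

1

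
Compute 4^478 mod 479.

4^1 ≡ 4 (mod 479)
4^2 ≡ 4^2 = 16 ≡ 16 (mod 479)
4^4 ≡ 16^2 = 256 ≡ 256 (mod 479)
4^8 ≡ 256^2 = 65536 ≡ 392 (mod 479)
4^16 ≡ 392^2 = 153664 ≡ 384 (mod 479)
4^32 ≡ 384^2 = 147456 ≡ 403 (mod 479)
4^64 ≡ 403^2 = 162409 ≡ 28 (mod 479)
4^128 ≡ 28^2 = 784 ≡ 305 (mod 479)
4^256 ≡ 305^2 = 93025 ≡ 99 (mod 479)
478 = 256 + 128 + 64 + 16 + 8 + 4 + 2 in binary powers of 2.
So 4^478 ≡ 99 · 305 · 28 · 384 · 392 · 256 · 16 ≡ 1 (mod 479).
Since the result is 1, base 4 gives no evidence that 479 is composite.

1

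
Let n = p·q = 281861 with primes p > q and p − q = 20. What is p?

Since p = q + 20, we have 281861 = q(q + 20), so q² + 20q − 281861 = 0.
Discriminant: 20² + 4·281861 = 400 + 1127444 = 1127844; √1127844 = 1062.
q = (−20 + 1062)/2 = 521, and p = q + 20 = 541.
Check: 521 · 541 = 281861.

541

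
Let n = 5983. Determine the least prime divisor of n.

5983 is odd.
Digit sum 25, not divisible by 3.
Ends in 3: not divisible by 5.
7: 5983 = 7·854 + 5
11: 5983 = 11·543 + 10
13: 5983 = 13·460 + 3
17: 5983 = 17·351 + 16
19: 5983 = 19·314 + 17
23: 5983 = 23·260 + 3
29: 5983 = 29·206 + 9
31: 5983 = 31·193

31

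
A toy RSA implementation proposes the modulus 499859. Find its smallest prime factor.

23

499859 is odd.
Digit sum 44, not divisible by 3.
Ends in 9: not divisible by 5.
7: 499859 = 7·71408 + 3
11: 499859 = 11·45441 + 8
13: 499859 = 13·38450 + 9
17: 499859 = 17·29403 + 8
19: 499859 = 19·26308 + 7
23: 499859 = 23·21733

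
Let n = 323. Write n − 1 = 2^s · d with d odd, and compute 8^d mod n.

297

323 − 1 = 322 = 2^1 · 161, so d = 161.
8^1 ≡ 8 (mod 323)
8^2 ≡ 8^2 = 64 ≡ 64 (mod 323)
8^4 ≡ 64^2 = 4096 ≡ 220 (mod 323)
8^8 ≡ 220^2 = 48400 ≡ 273 (mod 323)
8^16 ≡ 273^2 = 74529 ≡ 239 (mod 323)
8^32 ≡ 239^2 = 57121 ≡ 273 (mod 323)
8^64 ≡ 273^2 = 74529 ≡ 239 (mod 323)
8^128 ≡ 239^2 = 57121 ≡ 273 (mod 323)
161 = 128 + 32 + 1 in binary powers of 2.
So 8^161 ≡ 273 · 273 · 8 ≡ 297 (mod 323).
Squaring chain: 297; never reaches −1, so base 8 is a Miller–Rabin witness that 323 is composite.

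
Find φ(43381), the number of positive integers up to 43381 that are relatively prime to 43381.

Factor: 43381 = 13 · 47 · 71.
φ(43381) = (13−1) · (47−1) · (71−1) = 12 · 46 · 70 = 38640.

38640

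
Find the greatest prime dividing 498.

498 = 2 · 249
249 = 3 · 83
83 is prime.
So 498 = 2 · 3 · 83; the largest prime factor is 83.

83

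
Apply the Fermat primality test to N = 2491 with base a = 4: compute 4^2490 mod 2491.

947

4^1 ≡ 4 (mod 2491)
4^2 ≡ 4^2 = 16 ≡ 16 (mod 2491)
4^4 ≡ 16^2 = 256 ≡ 256 (mod 2491)
4^8 ≡ 256^2 = 65536 ≡ 770 (mod 2491)
4^16 ≡ 770^2 = 592900 ≡ 42 (mod 2491)
4^32 ≡ 42^2 = 1764 ≡ 1764 (mod 2491)
4^64 ≡ 1764^2 = 3111696 ≡ 437 (mod 2491)
4^128 ≡ 437^2 = 190969 ≡ 1653 (mod 2491)
4^256 ≡ 1653^2 = 2732409 ≡ 2273 (mod 2491)
4^512 ≡ 2273^2 = 5166529 ≡ 195 (mod 2491)
4^1024 ≡ 195^2 = 38025 ≡ 660 (mod 2491)
4^2048 ≡ 660^2 = 435600 ≡ 2166 (mod 2491)
2490 = 2048 + 256 + 128 + 32 + 16 + 8 + 2 in binary powers of 2.
So 4^2490 ≡ 2166 · 2273 · 1653 · 1764 · 42 · 770 · 16 ≡ 947 (mod 2491).
Since 947 ≠ 1, base 4 is a Fermat witness: 2491 is composite.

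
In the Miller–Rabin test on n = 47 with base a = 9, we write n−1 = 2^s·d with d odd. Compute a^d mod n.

1

47 − 1 = 46 = 2^1 · 23, so d = 23.
9^1 ≡ 9 (mod 47)
9^2 ≡ 9^2 = 81 ≡ 34 (mod 47)
9^4 ≡ 34^2 = 1156 ≡ 28 (mod 47)
9^8 ≡ 28^2 = 784 ≡ 32 (mod 47)
9^16 ≡ 32^2 = 1024 ≡ 37 (mod 47)
23 = 16 + 4 + 2 + 1 in binary powers of 2.
So 9^23 ≡ 37 · 28 · 34 · 9 ≡ 1 (mod 47).
Since 9^d ≡ 1 (mod 47), base 9 does not prove 47 composite.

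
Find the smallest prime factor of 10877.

10877 is odd.
Digit sum 23, not divisible by 3.
Ends in 7: not divisible by 5.
7: 10877 = 7·1553 + 6
11: 10877 = 11·988 + 9
13: 10877 = 13·836 + 9
17: 10877 = 17·639 + 14
19: 10877 = 19·572 + 9
23: 10877 = 23·472 + 21
29: 10877 = 29·375 + 2
31: 10877 = 31·350 + 27
37: 10877 = 37·293 + 36
41: 10877 = 41·265 + 12
43: 10877 = 43·252 + 41
47: 10877 = 47·231 + 20
53: 10877 = 53·205 + 12
59: 10877 = 59·184 + 21
61: 10877 = 61·178 + 19
67: 10877 = 67·162 + 23
71: 10877 = 71·153 + 14
73: 10877 = 73·149

73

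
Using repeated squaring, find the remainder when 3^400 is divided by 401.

3^1 ≡ 3 (mod 401)
3^2 ≡ 3^2 = 9 ≡ 9 (mod 401)
3^4 ≡ 9^2 = 81 ≡ 81 (mod 401)
3^8 ≡ 81^2 = 6561 ≡ 145 (mod 401)
3^16 ≡ 145^2 = 21025 ≡ 173 (mod 401)
3^32 ≡ 173^2 = 29929 ≡ 255 (mod 401)
3^64 ≡ 255^2 = 65025 ≡ 63 (mod 401)
3^128 ≡ 63^2 = 3969 ≡ 360 (mod 401)
3^256 ≡ 360^2 = 129600 ≡ 77 (mod 401)
400 = 256 + 128 + 16 in binary powers of 2.
So 3^400 ≡ 77 · 360 · 173 ≡ 1 (mod 401).
Since the result is 1, base 3 gives no evidence that 401 is composite.

1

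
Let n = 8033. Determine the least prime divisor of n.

8033 is odd.
Digit sum 14, not divisible by 3.
Ends in 3: not divisible by 5.
7: 8033 = 7·1147 + 4
11: 8033 = 11·730 + 3
13: 8033 = 13·617 + 12
17: 8033 = 17·472 + 9
19: 8033 = 19·422 + 15
23: 8033 = 23·349 + 6
29: 8033 = 29·277

29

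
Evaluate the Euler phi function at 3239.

3120

Factor: 3239 = 41 · 79.
φ(3239) = (41−1) · (79−1) = 40 · 78 = 3120.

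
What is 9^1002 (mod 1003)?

676

9^1 ≡ 9 (mod 1003)
9^2 ≡ 9^2 = 81 ≡ 81 (mod 1003)
9^4 ≡ 81^2 = 6561 ≡ 543 (mod 1003)
9^8 ≡ 543^2 = 294849 ≡ 970 (mod 1003)
9^16 ≡ 970^2 = 940900 ≡ 86 (mod 1003)
9^32 ≡ 86^2 = 7396 ≡ 375 (mod 1003)
9^64 ≡ 375^2 = 140625 ≡ 205 (mod 1003)
9^128 ≡ 205^2 = 42025 ≡ 902 (mod 1003)
9^256 ≡ 902^2 = 813604 ≡ 171 (mod 1003)
9^512 ≡ 171^2 = 29241 ≡ 154 (mod 1003)
1002 = 512 + 256 + 128 + 64 + 32 + 8 + 2 in binary powers of 2.
So 9^1002 ≡ 154 · 171 · 902 · 205 · 375 · 970 · 81 ≡ 676 (mod 1003).
Since 676 ≠ 1, base 9 is a Fermat witness: 1003 is composite.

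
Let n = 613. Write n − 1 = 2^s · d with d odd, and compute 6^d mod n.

613 − 1 = 612 = 2^2 · 153, so d = 153.
6^1 ≡ 6 (mod 613)
6^2 ≡ 6^2 = 36 ≡ 36 (mod 613)
6^4 ≡ 36^2 = 1296 ≡ 70 (mod 613)
6^8 ≡ 70^2 = 4900 ≡ 609 (mod 613)
6^16 ≡ 609^2 = 370881 ≡ 16 (mod 613)
6^32 ≡ 16^2 = 256 ≡ 256 (mod 613)
6^64 ≡ 256^2 = 65536 ≡ 558 (mod 613)
6^128 ≡ 558^2 = 311364 ≡ 573 (mod 613)
153 = 128 + 16 + 8 + 1 in binary powers of 2.
So 6^153 ≡ 573 · 16 · 609 · 6 ≡ 35 (mod 613).
Squaring chain: 35 → 612; reaches −1, so base 6 does not prove 613 composite.

35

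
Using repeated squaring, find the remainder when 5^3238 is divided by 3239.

2770

5^1 ≡ 5 (mod 3239)
5^2 ≡ 5^2 = 25 ≡ 25 (mod 3239)
5^4 ≡ 25^2 = 625 ≡ 625 (mod 3239)
5^8 ≡ 625^2 = 390625 ≡ 1945 (mod 3239)
5^16 ≡ 1945^2 = 3783025 ≡ 3112 (mod 3239)
5^32 ≡ 3112^2 = 9684544 ≡ 3173 (mod 3239)
5^64 ≡ 3173^2 = 10067929 ≡ 1117 (mod 3239)
5^128 ≡ 1117^2 = 1247689 ≡ 674 (mod 3239)
5^256 ≡ 674^2 = 454276 ≡ 816 (mod 3239)
5^512 ≡ 816^2 = 665856 ≡ 1861 (mod 3239)
5^1024 ≡ 1861^2 = 3463321 ≡ 830 (mod 3239)
5^2048 ≡ 830^2 = 688900 ≡ 2232 (mod 3239)
3238 = 2048 + 1024 + 128 + 32 + 4 + 2 in binary powers of 2.
So 5^3238 ≡ 2232 · 830 · 674 · 3173 · 625 · 25 ≡ 2770 (mod 3239).
Since 2770 ≠ 1, base 5 is a Fermat witness: 3239 is composite.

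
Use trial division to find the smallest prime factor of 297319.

297319 is odd.
Digit sum 31, not divisible by 3.
Ends in 9: not divisible by 5.
7: 297319 = 7·42474 + 1
11: 297319 = 11·27029

11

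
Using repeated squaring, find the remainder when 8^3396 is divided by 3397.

2013

8^1 ≡ 8 (mod 3397)
8^2 ≡ 8^2 = 64 ≡ 64 (mod 3397)
8^4 ≡ 64^2 = 4096 ≡ 699 (mod 3397)
8^8 ≡ 699^2 = 488601 ≡ 2830 (mod 3397)
8^16 ≡ 2830^2 = 8008900 ≡ 2171 (mod 3397)
8^32 ≡ 2171^2 = 4713241 ≡ 1602 (mod 3397)
8^64 ≡ 1602^2 = 2566404 ≡ 1669 (mod 3397)
8^128 ≡ 1669^2 = 2785561 ≡ 21 (mod 3397)
8^256 ≡ 21^2 = 441 ≡ 441 (mod 3397)
8^512 ≡ 441^2 = 194481 ≡ 852 (mod 3397)
8^1024 ≡ 852^2 = 725904 ≡ 2343 (mod 3397)
8^2048 ≡ 2343^2 = 5489649 ≡ 97 (mod 3397)
3396 = 2048 + 1024 + 256 + 64 + 4 in binary powers of 2.
So 8^3396 ≡ 97 · 2343 · 441 · 1669 · 699 ≡ 2013 (mod 3397).
Since 2013 ≠ 1, base 8 is a Fermat witness: 3397 is composite.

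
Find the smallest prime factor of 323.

17

323 is odd.
Digit sum 8, not divisible by 3.
Ends in 3: not divisible by 5.
7: 323 = 7·46 + 1
11: 323 = 11·29 + 4
13: 323 = 13·24 + 11
17: 323 = 17·19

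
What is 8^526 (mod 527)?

8^1 ≡ 8 (mod 527)
8^2 ≡ 8^2 = 64 ≡ 64 (mod 527)
8^4 ≡ 64^2 = 4096 ≡ 407 (mod 527)
8^8 ≡ 407^2 = 165649 ≡ 171 (mod 527)
8^16 ≡ 171^2 = 29241 ≡ 256 (mod 527)
8^32 ≡ 256^2 = 65536 ≡ 188 (mod 527)
8^64 ≡ 188^2 = 35344 ≡ 35 (mod 527)
8^128 ≡ 35^2 = 1225 ≡ 171 (mod 527)
8^256 ≡ 171^2 = 29241 ≡ 256 (mod 527)
8^512 ≡ 256^2 = 65536 ≡ 188 (mod 527)
526 = 512 + 8 + 4 + 2 in binary powers of 2.
So 8^526 ≡ 188 · 171 · 407 · 64 ≡ 225 (mod 527).
Since 225 ≠ 1, base 8 is a Fermat witness: 527 is composite.

225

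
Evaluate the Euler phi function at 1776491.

1729000

Factor: 1776491 = 71 · 131 · 191.
φ(1776491) = (71−1) · (131−1) · (191−1) = 70 · 130 · 190 = 1729000.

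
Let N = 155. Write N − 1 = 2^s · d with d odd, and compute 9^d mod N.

19

155 − 1 = 154 = 2^1 · 77, so d = 77.
9^1 ≡ 9 (mod 155)
9^2 ≡ 9^2 = 81 ≡ 81 (mod 155)
9^4 ≡ 81^2 = 6561 ≡ 51 (mod 155)
9^8 ≡ 51^2 = 2601 ≡ 121 (mod 155)
9^16 ≡ 121^2 = 14641 ≡ 71 (mod 155)
9^32 ≡ 71^2 = 5041 ≡ 81 (mod 155)
9^64 ≡ 81^2 = 6561 ≡ 51 (mod 155)
77 = 64 + 8 + 4 + 1 in binary powers of 2.
So 9^77 ≡ 51 · 121 · 51 · 9 ≡ 19 (mod 155).
Squaring chain: 19; never reaches −1, so base 9 is a Miller–Rabin witness that 155 is composite.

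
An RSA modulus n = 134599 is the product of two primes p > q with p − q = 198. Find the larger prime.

479

Since p = q + 198, we have 134599 = q(q + 198), so q² + 198q − 134599 = 0.
Discriminant: 198² + 4·134599 = 39204 + 538396 = 577600; √577600 = 760.
q = (−198 + 760)/2 = 281, and p = q + 198 = 479.
Check: 281 · 479 = 134599.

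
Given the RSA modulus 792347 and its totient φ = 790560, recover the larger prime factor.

φ(n) = (p−1)(q−1) = n − (p+q) + 1, so p + q = 792347 − 790560 + 1 = 1788.
p and q are the roots of t² − 1788t + 792347 = 0.
Discriminant: 1788² − 4·792347 = 3196944 − 3169388 = 27556; √27556 = 166.
q = (1788 − 166)/2 = 811, p = (1788 + 166)/2 = 977.
Check: 811 · 977 = 792347.

977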